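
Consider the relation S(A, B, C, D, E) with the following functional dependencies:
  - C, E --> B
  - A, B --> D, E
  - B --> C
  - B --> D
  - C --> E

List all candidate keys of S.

{A, B}, {A, C}

Attributes never on any right-hand side: {A} — every candidate key must contain it.
Closure of {A, B} is {A, B, C, D, E}, the whole schema; {A, B} is a candidate key.
Closure of {A, C} is {A, B, C, D, E}, the whole schema; {A, C} is a candidate key.
Any other superkey properly contains one of these, so there are no further candidate keys.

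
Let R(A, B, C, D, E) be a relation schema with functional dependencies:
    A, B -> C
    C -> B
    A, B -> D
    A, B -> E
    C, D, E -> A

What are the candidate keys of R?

{A, B}⁺ = {A, B, C, D, E}, which is every attribute, so {A, B} is a candidate key.
{A, C}⁺ = {A, B, C, D, E}, which is every attribute, so {A, C} is a candidate key.
{C, D, E}⁺ = {A, B, C, D, E}, which is every attribute, so {C, D, E} is a candidate key.
No proper subset of any of these is a key, and no other minimal superkey exists.

{A, B}, {A, C}, {C, D, E}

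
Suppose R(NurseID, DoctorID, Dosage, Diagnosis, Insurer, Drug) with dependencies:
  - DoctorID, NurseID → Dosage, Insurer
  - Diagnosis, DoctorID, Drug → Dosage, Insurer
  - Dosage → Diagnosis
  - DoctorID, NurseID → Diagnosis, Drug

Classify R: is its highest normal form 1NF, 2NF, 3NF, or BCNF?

Candidate key: {DoctorID, NurseID}. Prime attributes: {DoctorID, NurseID}.
Diagnosis, DoctorID, Drug → Dosage, Insurer breaks BCNF: {Diagnosis, DoctorID, Drug}⁺ = {Diagnosis, DoctorID, Dosage, Drug, Insurer}, so {Diagnosis, DoctorID, Drug} is not a superkey.
Diagnosis, DoctorID, Drug → Dosage, Insurer determines the non-prime attributes {Dosage, Insurer} from a non-superkey — 3NF is violated.
No non-prime attribute depends on a proper subset of any candidate key, so 2NF holds.

2NF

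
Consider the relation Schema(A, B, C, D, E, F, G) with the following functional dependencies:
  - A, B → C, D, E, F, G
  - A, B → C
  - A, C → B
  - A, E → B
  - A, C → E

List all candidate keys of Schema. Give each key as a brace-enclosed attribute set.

No FD produces {A}, so it must be in every candidate key.
Closure of {A, B} is {A, B, C, D, E, F, G}, the whole schema; {A, B} is a candidate key.
Closure of {A, C} is {A, B, C, D, E, F, G}, the whole schema; {A, C} is a candidate key.
Closure of {A, E} is {A, B, C, D, E, F, G}, the whole schema; {A, E} is a candidate key.
These are minimal and exhaustive — every other superkey contains one of them.

{A, B}, {A, C}, {A, E}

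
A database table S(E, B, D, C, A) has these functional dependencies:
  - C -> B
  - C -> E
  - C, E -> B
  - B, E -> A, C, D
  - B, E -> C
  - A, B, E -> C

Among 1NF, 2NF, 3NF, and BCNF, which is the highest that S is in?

Candidate keys: {B, E}, {C}. Prime attributes: {B, C, E}.
Every FD has a superkey on the left, so the relation is in BCNF.

BCNF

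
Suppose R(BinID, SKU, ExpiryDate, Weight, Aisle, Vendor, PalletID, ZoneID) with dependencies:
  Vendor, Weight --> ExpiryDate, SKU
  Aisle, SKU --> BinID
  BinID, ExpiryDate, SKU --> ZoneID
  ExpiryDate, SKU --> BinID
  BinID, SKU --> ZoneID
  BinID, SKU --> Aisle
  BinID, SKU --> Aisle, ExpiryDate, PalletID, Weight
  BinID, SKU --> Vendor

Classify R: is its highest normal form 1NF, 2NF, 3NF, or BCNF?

Candidate keys: {Aisle, SKU}, {BinID, SKU}, {ExpiryDate, SKU}, {Vendor, Weight}. Prime attributes: {Aisle, BinID, ExpiryDate, SKU, Vendor, Weight}.
Each dependency's left side is a superkey — BCNF holds.

BCNF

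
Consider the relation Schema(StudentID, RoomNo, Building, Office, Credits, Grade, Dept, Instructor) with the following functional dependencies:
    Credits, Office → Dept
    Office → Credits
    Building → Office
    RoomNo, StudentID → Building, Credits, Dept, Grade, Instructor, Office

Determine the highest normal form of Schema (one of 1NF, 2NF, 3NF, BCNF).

2NF

Candidate key: {RoomNo, StudentID}. Prime attributes: {RoomNo, StudentID}.
Credits, Office → Dept: {Credits, Office}⁺ = {Credits, Dept, Office}, which is not all of the attributes, so the left side is not a superkey — BCNF is violated.
Because {Dept} is non-prime and the left side of Credits, Office → Dept is not a superkey, the relation is not in 3NF.
No non-prime attribute depends on a proper subset of any candidate key, so 2NF holds.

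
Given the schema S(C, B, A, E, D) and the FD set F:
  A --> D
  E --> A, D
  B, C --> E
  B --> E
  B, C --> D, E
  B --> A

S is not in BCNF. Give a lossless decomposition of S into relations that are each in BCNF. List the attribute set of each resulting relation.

Candidate key of the original relation: {B, C}.
Within {A, B, C, D, E}: {A}⁺ ∩ {A, B, C, D, E} = {A, D}, not the whole set, so A --> D violates BCNF; decompose into {A, D} and {A, B, C, E}.
{A, D} has no BCNF violation.
Within {A, B, C, E}: {E}⁺ ∩ {A, B, C, E} = {A, E}, not the whole set, so E --> A violates BCNF; decompose into {A, E} and {B, C, E}.
{A, E} has no BCNF violation.
Within {B, C, E}: {B}⁺ ∩ {B, C, E} = {B, E}, not the whole set, so B --> E violates BCNF; decompose into {B, E} and {B, C}.
{B, E} has no BCNF violation.
{B, C} has no BCNF violation.

{A, D}; {A, E}; {B, C}; {B, E}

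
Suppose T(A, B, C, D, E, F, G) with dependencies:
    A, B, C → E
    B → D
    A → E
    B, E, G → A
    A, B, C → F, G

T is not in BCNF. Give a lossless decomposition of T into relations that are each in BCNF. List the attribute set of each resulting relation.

{A, B, C, F, G}; {A, E}; {B, D}

Candidate keys of the original relation: {A, B, C}, {B, C, E, G}.
Within {A, B, C, D, E, F, G}: {B}⁺ ∩ {A, B, C, D, E, F, G} = {B, D}, not the whole set, so B → D violates BCNF; decompose into {B, D} and {A, B, C, E, F, G}.
{B, D}: every determinant is a superkey — BCNF.
Within {A, B, C, E, F, G}: {A}⁺ ∩ {A, B, C, E, F, G} = {A, E}, not the whole set, so A → E violates BCNF; decompose into {A, E} and {A, B, C, F, G}.
{A, E}: every determinant is a superkey — BCNF.
{A, B, C, F, G}: every determinant is a superkey — BCNF.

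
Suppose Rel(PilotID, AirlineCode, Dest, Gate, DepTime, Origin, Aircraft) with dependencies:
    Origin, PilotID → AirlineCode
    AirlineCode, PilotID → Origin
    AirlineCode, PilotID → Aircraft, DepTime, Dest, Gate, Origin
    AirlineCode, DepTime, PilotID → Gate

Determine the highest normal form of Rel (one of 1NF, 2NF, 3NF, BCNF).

Candidate keys: {AirlineCode, PilotID}, {Origin, PilotID}. Prime attributes: {AirlineCode, Origin, PilotID}.
The left-hand side of every FD is a superkey, so BCNF is satisfied.

BCNF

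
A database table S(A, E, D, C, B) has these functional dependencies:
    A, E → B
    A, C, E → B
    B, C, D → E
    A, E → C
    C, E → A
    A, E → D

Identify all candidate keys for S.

{A, E}, {B, C, D}, {C, E}

{A, E} is a candidate key since {A, E}⁺ = {A, B, C, D, E} covers every attribute.
{C, E} is a candidate key since {C, E}⁺ = {A, B, C, D, E} covers every attribute.
{B, C, D} is a candidate key since {B, C, D}⁺ = {A, B, C, D, E} covers every attribute.
No proper subset of any of these is a key, and no other minimal superkey exists.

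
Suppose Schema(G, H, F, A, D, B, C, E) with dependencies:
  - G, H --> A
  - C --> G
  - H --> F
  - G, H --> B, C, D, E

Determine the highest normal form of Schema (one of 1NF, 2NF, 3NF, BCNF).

1NF

Candidate keys: {C, H}, {G, H}. Prime attributes: {C, G, H}.
C --> G breaks BCNF: {C}⁺ = {C, G}, so {C} is not a superkey.
Because {F} is non-prime and the left side of H --> F is not a superkey, the relation is not in 3NF.
The proper key subset {H} of {C, H} determines non-prime {F}, so the relation is not even in 2NF.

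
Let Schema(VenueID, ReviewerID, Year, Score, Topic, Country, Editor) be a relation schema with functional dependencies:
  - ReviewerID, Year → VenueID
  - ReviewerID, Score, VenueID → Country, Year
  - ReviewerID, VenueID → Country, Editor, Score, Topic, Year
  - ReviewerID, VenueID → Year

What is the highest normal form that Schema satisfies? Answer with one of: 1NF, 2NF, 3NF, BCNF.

Candidate keys: {ReviewerID, VenueID}, {ReviewerID, Year}. Prime attributes: {ReviewerID, VenueID, Year}.
The left-hand side of every FD is a superkey, so BCNF is satisfied.

BCNF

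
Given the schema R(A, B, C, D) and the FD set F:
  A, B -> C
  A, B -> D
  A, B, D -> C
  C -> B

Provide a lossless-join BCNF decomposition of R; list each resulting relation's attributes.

{A, C, D}; {B, C}

Candidate keys of the original relation: {A, B}, {A, C}.
{A, B, C, D}: {C} determines {B, C} here but is not a superkey — split on C -> B, giving {B, C} and {A, C, D}.
{B, C}: every determinant is a superkey — BCNF.
{A, C, D}: every determinant is a superkey — BCNF.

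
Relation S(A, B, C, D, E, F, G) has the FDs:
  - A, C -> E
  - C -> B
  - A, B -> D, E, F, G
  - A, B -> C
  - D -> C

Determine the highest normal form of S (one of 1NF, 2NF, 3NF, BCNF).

Candidate keys: {A, B}, {A, C}, {A, D}. Prime attributes: {A, B, C, D}.
C -> B breaks BCNF: {C}⁺ = {B, C}, so {C} is not a superkey.
But every attribute on its right side ({B}) is prime, and the same holds for every other non-superkey FD, so 3NF still holds.

3NF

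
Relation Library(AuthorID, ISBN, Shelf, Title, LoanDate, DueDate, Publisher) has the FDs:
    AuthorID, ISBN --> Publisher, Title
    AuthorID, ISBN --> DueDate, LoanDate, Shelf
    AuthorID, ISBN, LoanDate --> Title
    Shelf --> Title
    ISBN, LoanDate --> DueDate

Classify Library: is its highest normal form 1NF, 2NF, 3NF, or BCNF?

Candidate key: {AuthorID, ISBN}. Prime attributes: {AuthorID, ISBN}.
For Shelf --> Title we have {Shelf}⁺ = {Shelf, Title}; {Shelf} is not a superkey, so BCNF fails.
Shelf --> Title has non-prime {Title} on the right and a non-superkey on the left, so 3NF fails.
Checking every proper subset of each key, none determines a non-prime attribute — 2NF is satisfied.

2NF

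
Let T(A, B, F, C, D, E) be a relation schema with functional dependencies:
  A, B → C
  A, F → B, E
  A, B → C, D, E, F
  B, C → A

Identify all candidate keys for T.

{A, B}⁺ = {A, B, C, D, E, F} — all of the relation — so {A, B} is a candidate key.
{A, F}⁺ = {A, B, C, D, E, F} — all of the relation — so {A, F} is a candidate key.
{B, C}⁺ = {A, B, C, D, E, F} — all of the relation — so {B, C} is a candidate key.
No proper subset of any of these is a key, and no other minimal superkey exists.

{A, B}, {A, F}, {B, C}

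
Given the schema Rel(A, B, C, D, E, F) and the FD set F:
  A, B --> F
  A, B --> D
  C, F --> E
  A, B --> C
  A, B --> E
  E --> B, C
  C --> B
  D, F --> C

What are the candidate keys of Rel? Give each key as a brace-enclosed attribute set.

{A, B}, {A, C}, {A, D, F}, {A, E}

No FD produces {A}, so it must be in every candidate key.
{A, B}⁺ = {A, B, C, D, E, F}, which is every attribute, so {A, B} is a candidate key.
{A, C}⁺ = {A, B, C, D, E, F}, which is every attribute, so {A, C} is a candidate key.
{A, E}⁺ = {A, B, C, D, E, F}, which is every attribute, so {A, E} is a candidate key.
{A, D, F}⁺ = {A, B, C, D, E, F}, which is every attribute, so {A, D, F} is a candidate key.
Any other superkey properly contains one of these, so there are no further candidate keys.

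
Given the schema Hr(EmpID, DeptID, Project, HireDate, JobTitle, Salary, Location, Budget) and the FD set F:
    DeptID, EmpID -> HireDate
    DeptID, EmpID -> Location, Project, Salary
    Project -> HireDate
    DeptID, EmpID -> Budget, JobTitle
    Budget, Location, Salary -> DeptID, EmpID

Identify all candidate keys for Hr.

{Budget, Location, Salary}, {DeptID, EmpID}

Closure of {DeptID, EmpID} is {Budget, DeptID, EmpID, HireDate, JobTitle, Location, Project, Salary}, the whole schema; {DeptID, EmpID} is a candidate key.
Closure of {Budget, Location, Salary} is {Budget, DeptID, EmpID, HireDate, JobTitle, Location, Project, Salary}, the whole schema; {Budget, Location, Salary} is a candidate key.
No proper subset of any of these is a key, and no other minimal superkey exists.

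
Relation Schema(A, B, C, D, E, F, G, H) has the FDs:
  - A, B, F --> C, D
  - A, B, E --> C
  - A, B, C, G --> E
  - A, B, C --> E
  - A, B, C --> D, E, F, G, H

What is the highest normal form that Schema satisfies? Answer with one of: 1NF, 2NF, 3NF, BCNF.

Candidate keys: {A, B, C}, {A, B, E}, {A, B, F}. Prime attributes: {A, B, C, E, F}.
Every FD has a superkey on the left, so the relation is in BCNF.

BCNF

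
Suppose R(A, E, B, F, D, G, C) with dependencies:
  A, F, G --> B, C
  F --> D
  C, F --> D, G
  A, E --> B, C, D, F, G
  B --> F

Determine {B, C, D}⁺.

{B, C, D, F, G}

Start with {B, C, D}.
B --> F applies; add {F} → now {B, C, D, F}.
C, F --> D, G applies; add {G} → now {B, C, D, F, G}.
No further FD applies.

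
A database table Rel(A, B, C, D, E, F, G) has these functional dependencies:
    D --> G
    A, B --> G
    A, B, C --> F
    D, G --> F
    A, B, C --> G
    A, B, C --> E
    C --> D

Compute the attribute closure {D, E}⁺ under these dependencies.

{D, E, F, G}

Start with {D, E}.
D --> G applies; add {G} → now {D, E, G}.
D, G --> F applies; add {F} → now {D, E, F, G}.
No further FD applies.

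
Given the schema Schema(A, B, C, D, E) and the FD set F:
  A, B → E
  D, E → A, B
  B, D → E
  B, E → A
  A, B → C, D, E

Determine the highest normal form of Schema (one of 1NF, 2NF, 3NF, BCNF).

BCNF

Candidate keys: {A, B}, {B, D}, {B, E}, {D, E}. Prime attributes: {A, B, D, E}.
Every FD has a superkey on the left, so the relation is in BCNF.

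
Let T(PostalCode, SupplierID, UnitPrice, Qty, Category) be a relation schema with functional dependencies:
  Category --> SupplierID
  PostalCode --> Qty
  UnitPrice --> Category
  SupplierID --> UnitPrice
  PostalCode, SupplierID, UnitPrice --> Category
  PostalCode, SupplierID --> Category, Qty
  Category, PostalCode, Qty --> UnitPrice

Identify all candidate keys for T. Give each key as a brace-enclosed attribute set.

{Category, PostalCode}, {PostalCode, SupplierID}, {PostalCode, UnitPrice}

No FD produces {PostalCode}, so it must be in every candidate key.
Closure of {Category, PostalCode} is {Category, PostalCode, Qty, SupplierID, UnitPrice}, the whole schema; {Category, PostalCode} is a candidate key.
Closure of {PostalCode, SupplierID} is {Category, PostalCode, Qty, SupplierID, UnitPrice}, the whole schema; {PostalCode, SupplierID} is a candidate key.
Closure of {PostalCode, UnitPrice} is {Category, PostalCode, Qty, SupplierID, UnitPrice}, the whole schema; {PostalCode, UnitPrice} is a candidate key.
These are minimal and exhaustive — every other superkey contains one of them.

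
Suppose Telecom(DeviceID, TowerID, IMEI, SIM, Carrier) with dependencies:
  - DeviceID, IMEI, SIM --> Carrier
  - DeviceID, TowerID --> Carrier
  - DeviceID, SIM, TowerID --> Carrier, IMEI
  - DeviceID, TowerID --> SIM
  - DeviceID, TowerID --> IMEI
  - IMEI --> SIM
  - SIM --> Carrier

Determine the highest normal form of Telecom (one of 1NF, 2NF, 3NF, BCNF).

Candidate key: {DeviceID, TowerID}. Prime attributes: {DeviceID, TowerID}.
DeviceID, IMEI, SIM --> Carrier: {DeviceID, IMEI, SIM}⁺ = {Carrier, DeviceID, IMEI, SIM}, which is not all of the attributes, so the left side is not a superkey — BCNF is violated.
DeviceID, IMEI, SIM --> Carrier determines the non-prime attribute {Carrier} from a non-superkey — 3NF is violated.
Checking every proper subset of each key, none determines a non-prime attribute — 2NF is satisfied.

2NF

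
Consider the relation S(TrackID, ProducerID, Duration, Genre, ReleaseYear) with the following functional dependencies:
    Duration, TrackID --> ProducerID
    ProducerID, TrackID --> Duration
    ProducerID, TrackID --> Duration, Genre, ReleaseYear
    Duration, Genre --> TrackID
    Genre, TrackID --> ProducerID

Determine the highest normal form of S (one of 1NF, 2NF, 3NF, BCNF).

BCNF

Candidate keys: {Duration, Genre}, {Duration, TrackID}, {Genre, TrackID}, {ProducerID, TrackID}. Prime attributes: {Duration, Genre, ProducerID, TrackID}.
The left-hand side of every FD is a superkey, so BCNF is satisfied.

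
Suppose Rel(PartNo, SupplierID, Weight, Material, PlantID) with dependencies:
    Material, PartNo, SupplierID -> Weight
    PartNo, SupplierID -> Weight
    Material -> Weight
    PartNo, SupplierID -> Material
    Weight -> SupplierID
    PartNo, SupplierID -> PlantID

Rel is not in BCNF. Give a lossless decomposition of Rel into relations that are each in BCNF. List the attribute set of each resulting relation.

{Material, PartNo, PlantID}; {Material, Weight}; {SupplierID, Weight}

Candidate keys of the original relation: {Material, PartNo}, {PartNo, SupplierID}, {PartNo, Weight}.
Within {Material, PartNo, PlantID, SupplierID, Weight}: {Material}⁺ ∩ {Material, PartNo, PlantID, SupplierID, Weight} = {Material, SupplierID, Weight}, not the whole set, so Material -> SupplierID, Weight violates BCNF; decompose into {Material, SupplierID, Weight} and {Material, PartNo, PlantID}.
Within {Material, SupplierID, Weight}: {Weight}⁺ ∩ {Material, SupplierID, Weight} = {SupplierID, Weight}, not the whole set, so Weight -> SupplierID violates BCNF; decompose into {SupplierID, Weight} and {Material, Weight}.
{SupplierID, Weight} has no BCNF violation.
{Material, Weight} has no BCNF violation.
{Material, PartNo, PlantID} has no BCNF violation.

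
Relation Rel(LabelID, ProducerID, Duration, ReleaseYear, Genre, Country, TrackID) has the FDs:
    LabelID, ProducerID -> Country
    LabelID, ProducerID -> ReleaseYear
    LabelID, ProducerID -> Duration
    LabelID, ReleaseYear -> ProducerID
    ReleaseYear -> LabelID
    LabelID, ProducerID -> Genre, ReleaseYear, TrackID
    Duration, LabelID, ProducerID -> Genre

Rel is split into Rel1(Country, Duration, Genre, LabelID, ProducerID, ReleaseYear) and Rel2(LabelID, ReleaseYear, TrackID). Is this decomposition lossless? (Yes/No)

Common attributes: {LabelID, ReleaseYear}; their closure is {Country, Duration, Genre, LabelID, ProducerID, ReleaseYear, TrackID}.
This includes all of Rel1, so the common attributes are a superkey of Rel1 — the join is lossless.

Yes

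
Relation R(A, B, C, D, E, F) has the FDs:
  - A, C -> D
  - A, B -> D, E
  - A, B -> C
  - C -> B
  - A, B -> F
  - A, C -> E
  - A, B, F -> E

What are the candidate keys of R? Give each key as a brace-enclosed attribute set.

{A, B}, {A, C}

No FD produces {A}, so it must be in every candidate key.
{A, B} is a candidate key since {A, B}⁺ = {A, B, C, D, E, F} covers every attribute.
{A, C} is a candidate key since {A, C}⁺ = {A, B, C, D, E, F} covers every attribute.
These are minimal and exhaustive — every other superkey contains one of them.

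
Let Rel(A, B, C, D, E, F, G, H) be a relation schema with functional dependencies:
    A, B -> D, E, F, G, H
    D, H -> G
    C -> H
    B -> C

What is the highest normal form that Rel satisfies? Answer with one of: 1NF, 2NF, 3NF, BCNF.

Candidate key: {A, B}. Prime attributes: {A, B}.
D, H -> G breaks BCNF: {D, H}⁺ = {D, G, H}, so {D, H} is not a superkey.
D, H -> G has non-prime {G} on the right and a non-superkey on the left, so 3NF fails.
The proper key subset {B} of {A, B} determines non-prime {C, H}, so the relation is not even in 2NF.

1NF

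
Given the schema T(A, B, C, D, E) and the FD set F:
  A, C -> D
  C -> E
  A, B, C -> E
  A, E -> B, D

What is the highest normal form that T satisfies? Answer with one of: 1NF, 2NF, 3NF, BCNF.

Candidate key: {A, C}. Prime attributes: {A, C}.
C -> E: {C}⁺ = {C, E}, which is not all of the attributes, so the left side is not a superkey — BCNF is violated.
C -> E determines the non-prime attribute {E} from a non-superkey — 3NF is violated.
{C} is a proper subset of the key {A, C}, and {C}⁺ contains the non-prime attribute {E} — a partial dependency, so 2NF is violated.

1NF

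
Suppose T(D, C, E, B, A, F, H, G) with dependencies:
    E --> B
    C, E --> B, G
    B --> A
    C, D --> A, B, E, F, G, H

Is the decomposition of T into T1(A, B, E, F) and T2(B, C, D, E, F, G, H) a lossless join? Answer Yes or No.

The shared attributes are {B, E, F} and {B, E, F}⁺ = {A, B, E, F}.
Since T1 ⊆ {A, B, E, F}, the intersection is a superkey of T1; the decomposition is lossless.

Yes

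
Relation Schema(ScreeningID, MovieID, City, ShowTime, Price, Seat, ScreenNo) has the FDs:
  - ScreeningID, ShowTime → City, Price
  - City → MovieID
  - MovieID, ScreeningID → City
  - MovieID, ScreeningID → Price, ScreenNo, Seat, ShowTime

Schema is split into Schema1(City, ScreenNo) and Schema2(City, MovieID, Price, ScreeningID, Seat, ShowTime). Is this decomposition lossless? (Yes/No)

No

The shared attributes are {City} and {City}⁺ = {City, MovieID}.
Schema1 ⊄ {City, MovieID} and Schema2 ⊄ {City, MovieID}, so the split is lossy.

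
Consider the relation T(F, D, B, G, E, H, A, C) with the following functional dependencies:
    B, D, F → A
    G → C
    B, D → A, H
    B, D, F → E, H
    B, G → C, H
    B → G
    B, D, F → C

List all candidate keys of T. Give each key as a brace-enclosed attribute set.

{B, D, F}

No FD produces {B, D, F}, so they must be in every candidate key.
Closure of {B, D, F} is {A, B, C, D, E, F, G, H}, the whole schema; {B, D, F} is a candidate key.
No smaller or unrelated set reaches every attribute, so there are no other keys.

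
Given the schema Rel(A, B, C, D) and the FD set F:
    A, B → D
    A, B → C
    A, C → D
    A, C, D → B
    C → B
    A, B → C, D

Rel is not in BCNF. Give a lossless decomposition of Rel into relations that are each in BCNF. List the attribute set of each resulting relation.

Candidate keys of the original relation: {A, B}, {A, C}.
{A, B, C, D}: {C} determines {B, C} here but is not a superkey — split on C → B, giving {B, C} and {A, C, D}.
{B, C} is in BCNF.
{A, C, D} is in BCNF.

{A, C, D}; {B, C}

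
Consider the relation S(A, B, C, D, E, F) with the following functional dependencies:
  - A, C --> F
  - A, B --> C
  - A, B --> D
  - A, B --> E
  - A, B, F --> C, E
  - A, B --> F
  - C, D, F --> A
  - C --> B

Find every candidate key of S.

{A, B}, {A, C}, {C, D, F}

{A, B}⁺ = {A, B, C, D, E, F} — all of the relation — so {A, B} is a candidate key.
{A, C}⁺ = {A, B, C, D, E, F} — all of the relation — so {A, C} is a candidate key.
{C, D, F}⁺ = {A, B, C, D, E, F} — all of the relation — so {C, D, F} is a candidate key.
These are minimal and exhaustive — every other superkey contains one of them.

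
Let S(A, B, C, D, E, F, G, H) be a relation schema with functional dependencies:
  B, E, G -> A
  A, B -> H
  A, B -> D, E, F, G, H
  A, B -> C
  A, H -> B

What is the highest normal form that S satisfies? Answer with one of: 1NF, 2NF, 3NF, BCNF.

BCNF

Candidate keys: {A, B}, {A, H}, {B, E, G}. Prime attributes: {A, B, E, G, H}.
Each dependency's left side is a superkey — BCNF holds.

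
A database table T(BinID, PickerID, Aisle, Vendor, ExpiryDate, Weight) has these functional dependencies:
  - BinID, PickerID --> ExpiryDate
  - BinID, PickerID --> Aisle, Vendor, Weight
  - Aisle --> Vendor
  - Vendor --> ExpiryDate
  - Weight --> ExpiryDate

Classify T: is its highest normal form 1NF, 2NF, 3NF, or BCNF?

Candidate key: {BinID, PickerID}. Prime attributes: {BinID, PickerID}.
For Aisle --> Vendor we have {Aisle}⁺ = {Aisle, ExpiryDate, Vendor}; {Aisle} is not a superkey, so BCNF fails.
Because {Vendor} is non-prime and the left side of Aisle --> Vendor is not a superkey, the relation is not in 3NF.
Checking every proper subset of each key, none determines a non-prime attribute — 2NF is satisfied.

2NF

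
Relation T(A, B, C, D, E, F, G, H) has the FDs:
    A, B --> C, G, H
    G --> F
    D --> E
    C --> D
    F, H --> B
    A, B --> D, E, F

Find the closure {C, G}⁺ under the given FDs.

Start with {C, G}.
G --> F applies; add {F} → now {C, F, G}.
C --> D applies; add {D} → now {C, D, F, G}.
D --> E applies; add {E} → now {C, D, E, F, G}.
No further FD applies.

{C, D, E, F, G}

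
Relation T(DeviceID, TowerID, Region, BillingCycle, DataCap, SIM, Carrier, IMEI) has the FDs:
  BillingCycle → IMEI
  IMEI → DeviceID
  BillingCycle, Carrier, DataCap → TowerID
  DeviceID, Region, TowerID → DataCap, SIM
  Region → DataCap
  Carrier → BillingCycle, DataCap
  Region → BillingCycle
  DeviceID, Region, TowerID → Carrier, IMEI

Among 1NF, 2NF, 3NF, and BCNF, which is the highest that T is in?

1NF

Candidate keys: {Carrier, Region}, {Region, TowerID}. Prime attributes: {Carrier, Region, TowerID}.
For BillingCycle → IMEI we have {BillingCycle}⁺ = {BillingCycle, DeviceID, IMEI}; {BillingCycle} is not a superkey, so BCNF fails.
BillingCycle → IMEI determines the non-prime attribute {IMEI} from a non-superkey — 3NF is violated.
{Carrier} is a proper subset of the key {Carrier, Region}, and {Carrier}⁺ contains the non-prime attributes {BillingCycle, DataCap, DeviceID, IMEI} — a partial dependency, so 2NF is violated.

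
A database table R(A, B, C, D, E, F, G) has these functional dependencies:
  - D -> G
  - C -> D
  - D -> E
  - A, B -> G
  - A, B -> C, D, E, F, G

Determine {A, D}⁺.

{A, D, E, G}

Start with {A, D}.
D -> G applies; add {G} → now {A, D, G}.
D -> E applies; add {E} → now {A, D, E, G}.
No further FD applies.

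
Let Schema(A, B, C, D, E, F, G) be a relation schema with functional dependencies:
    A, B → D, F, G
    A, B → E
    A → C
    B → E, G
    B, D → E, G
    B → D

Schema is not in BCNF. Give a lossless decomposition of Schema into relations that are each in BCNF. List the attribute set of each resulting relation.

Candidate key of the original relation: {A, B}.
{A, B, C, D, E, F, G}: {A} determines {A, C} here but is not a superkey — split on A → C, giving {A, C} and {A, B, D, E, F, G}.
{A, C} has no BCNF violation.
{A, B, D, E, F, G}: {B} determines {B, D, E, G} here but is not a superkey — split on B → D, E, G, giving {B, D, E, G} and {A, B, F}.
{B, D, E, G} has no BCNF violation.
{A, B, F} has no BCNF violation.

{A, B, F}; {A, C}; {B, D, E, G}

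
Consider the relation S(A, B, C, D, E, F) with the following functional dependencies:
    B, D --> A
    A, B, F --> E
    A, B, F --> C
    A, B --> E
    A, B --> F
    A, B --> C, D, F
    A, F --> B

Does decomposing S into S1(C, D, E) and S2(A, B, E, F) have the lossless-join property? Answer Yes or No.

The shared attributes are {E} and {E}⁺ = {E}.
Neither S1 nor S2 is contained in that closure, so the decomposition is lossy.

No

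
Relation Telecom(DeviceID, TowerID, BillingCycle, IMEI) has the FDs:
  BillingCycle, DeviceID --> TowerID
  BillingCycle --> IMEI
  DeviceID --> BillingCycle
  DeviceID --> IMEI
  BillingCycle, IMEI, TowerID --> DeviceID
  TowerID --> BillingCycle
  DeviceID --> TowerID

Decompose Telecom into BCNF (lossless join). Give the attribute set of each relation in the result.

Candidate keys of the original relation: {DeviceID}, {TowerID}.
In {BillingCycle, DeviceID, IMEI, TowerID}, {BillingCycle} is not a superkey ({BillingCycle}⁺ restricted to this set is {BillingCycle, IMEI}), so split on BillingCycle --> IMEI into {BillingCycle, IMEI} and {BillingCycle, DeviceID, TowerID}.
{BillingCycle, IMEI}: every determinant is a superkey — BCNF.
{BillingCycle, DeviceID, TowerID}: every determinant is a superkey — BCNF.

{BillingCycle, DeviceID, TowerID}; {BillingCycle, IMEI}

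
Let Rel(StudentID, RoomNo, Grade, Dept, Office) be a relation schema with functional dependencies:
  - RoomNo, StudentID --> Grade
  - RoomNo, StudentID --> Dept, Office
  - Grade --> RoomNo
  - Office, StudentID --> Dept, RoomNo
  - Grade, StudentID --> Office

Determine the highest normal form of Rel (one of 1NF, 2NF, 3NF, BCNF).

3NF

Candidate keys: {Grade, StudentID}, {Office, StudentID}, {RoomNo, StudentID}. Prime attributes: {Grade, Office, RoomNo, StudentID}.
Grade --> RoomNo breaks BCNF: {Grade}⁺ = {Grade, RoomNo}, so {Grade} is not a superkey.
Since {RoomNo} ⊆ prime attributes and every other non-superkey FD also has a prime right side, the schema is in 3NF.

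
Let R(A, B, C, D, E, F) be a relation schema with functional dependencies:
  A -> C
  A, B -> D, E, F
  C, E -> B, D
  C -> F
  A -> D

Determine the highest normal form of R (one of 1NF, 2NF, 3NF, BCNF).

Candidate keys: {A, B}, {A, E}. Prime attributes: {A, B, E}.
For A -> C we have {A}⁺ = {A, C, D, F}; {A} is not a superkey, so BCNF fails.
A -> C has non-prime {C} on the right and a non-superkey on the left, so 3NF fails.
Since {A} ⊂ {A, B} and {A}⁺ ⊇ {C, D, F} with {C, D, F} non-prime, there is a partial dependency; 2NF fails.

1NF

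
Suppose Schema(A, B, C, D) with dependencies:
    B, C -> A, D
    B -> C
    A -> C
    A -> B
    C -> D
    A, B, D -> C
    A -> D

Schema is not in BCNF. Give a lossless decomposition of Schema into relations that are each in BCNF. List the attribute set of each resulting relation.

{A, B, C}; {C, D}

Candidate keys of the original relation: {A}, {B}.
In {A, B, C, D}, {C} is not a superkey ({C}⁺ restricted to this set is {C, D}), so split on C -> D into {C, D} and {A, B, C}.
{C, D}: every determinant is a superkey — BCNF.
{A, B, C}: every determinant is a superkey — BCNF.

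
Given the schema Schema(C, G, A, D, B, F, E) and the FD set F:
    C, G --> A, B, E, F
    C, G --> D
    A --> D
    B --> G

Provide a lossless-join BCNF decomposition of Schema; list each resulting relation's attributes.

{A, B, C, E, F}; {A, D}; {B, G}

Candidate keys of the original relation: {B, C}, {C, G}.
{A, B, C, D, E, F, G}: {A} determines {A, D} here but is not a superkey — split on A --> D, giving {A, D} and {A, B, C, E, F, G}.
{A, D}: every determinant is a superkey — BCNF.
{A, B, C, E, F, G}: {B} determines {B, G} here but is not a superkey — split on B --> G, giving {B, G} and {A, B, C, E, F}.
{B, G}: every determinant is a superkey — BCNF.
{A, B, C, E, F}: every determinant is a superkey — BCNF.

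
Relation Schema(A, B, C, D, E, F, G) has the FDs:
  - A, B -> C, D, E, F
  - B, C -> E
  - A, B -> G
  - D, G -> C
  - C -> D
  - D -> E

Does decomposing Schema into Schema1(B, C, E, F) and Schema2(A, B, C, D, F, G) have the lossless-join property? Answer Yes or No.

Common attributes: {B, C, F}; their closure is {B, C, D, E, F}.
Since Schema1 ⊆ {B, C, D, E, F}, the intersection is a superkey of Schema1; the decomposition is lossless.

Yes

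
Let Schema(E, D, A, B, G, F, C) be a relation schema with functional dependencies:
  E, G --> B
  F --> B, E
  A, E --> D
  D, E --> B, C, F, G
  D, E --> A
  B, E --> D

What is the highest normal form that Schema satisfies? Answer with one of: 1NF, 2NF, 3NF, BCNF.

BCNF

Candidate keys: {A, E}, {B, E}, {D, E}, {E, G}, {F}. Prime attributes: {A, B, D, E, F, G}.
The left-hand side of every FD is a superkey, so BCNF is satisfied.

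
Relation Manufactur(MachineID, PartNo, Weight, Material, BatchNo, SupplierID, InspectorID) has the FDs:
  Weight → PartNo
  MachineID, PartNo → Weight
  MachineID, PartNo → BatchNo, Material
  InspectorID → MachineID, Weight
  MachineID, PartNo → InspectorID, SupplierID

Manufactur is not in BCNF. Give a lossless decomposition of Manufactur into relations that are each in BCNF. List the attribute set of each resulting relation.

{BatchNo, InspectorID, MachineID, Material, SupplierID, Weight}; {PartNo, Weight}

Candidate keys of the original relation: {InspectorID}, {MachineID, PartNo}, {MachineID, Weight}.
{BatchNo, InspectorID, MachineID, Material, PartNo, SupplierID, Weight}: {Weight} determines {PartNo, Weight} here but is not a superkey — split on Weight → PartNo, giving {PartNo, Weight} and {BatchNo, InspectorID, MachineID, Material, SupplierID, Weight}.
{PartNo, Weight}: every determinant is a superkey — BCNF.
{BatchNo, InspectorID, MachineID, Material, SupplierID, Weight}: every determinant is a superkey — BCNF.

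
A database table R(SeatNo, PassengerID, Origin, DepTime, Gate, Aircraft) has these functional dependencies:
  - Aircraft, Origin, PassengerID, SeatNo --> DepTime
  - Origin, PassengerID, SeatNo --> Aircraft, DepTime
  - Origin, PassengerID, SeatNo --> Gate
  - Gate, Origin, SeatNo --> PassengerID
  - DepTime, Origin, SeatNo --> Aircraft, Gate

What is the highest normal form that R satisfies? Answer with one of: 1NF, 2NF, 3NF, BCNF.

Candidate keys: {DepTime, Origin, SeatNo}, {Gate, Origin, SeatNo}, {Origin, PassengerID, SeatNo}. Prime attributes: {DepTime, Gate, Origin, PassengerID, SeatNo}.
Every FD has a superkey on the left, so the relation is in BCNF.

BCNF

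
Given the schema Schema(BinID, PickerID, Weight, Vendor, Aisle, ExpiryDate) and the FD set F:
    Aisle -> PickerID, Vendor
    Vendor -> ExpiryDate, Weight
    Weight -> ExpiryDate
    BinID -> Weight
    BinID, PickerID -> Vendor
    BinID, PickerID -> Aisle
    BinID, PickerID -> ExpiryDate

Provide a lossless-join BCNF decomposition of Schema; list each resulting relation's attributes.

{Aisle, BinID}; {Aisle, PickerID, Vendor}; {ExpiryDate, Weight}; {Vendor, Weight}

Candidate keys of the original relation: {Aisle, BinID}, {BinID, PickerID}.
{Aisle, BinID, ExpiryDate, PickerID, Vendor, Weight}: {Aisle} determines {Aisle, ExpiryDate, PickerID, Vendor, Weight} here but is not a superkey — split on Aisle -> ExpiryDate, PickerID, Vendor, Weight, giving {Aisle, ExpiryDate, PickerID, Vendor, Weight} and {Aisle, BinID}.
{Aisle, ExpiryDate, PickerID, Vendor, Weight}: {Vendor} determines {ExpiryDate, Vendor, Weight} here but is not a superkey — split on Vendor -> ExpiryDate, Weight, giving {ExpiryDate, Vendor, Weight} and {Aisle, PickerID, Vendor}.
{ExpiryDate, Vendor, Weight}: {Weight} determines {ExpiryDate, Weight} here but is not a superkey — split on Weight -> ExpiryDate, giving {ExpiryDate, Weight} and {Vendor, Weight}.
{ExpiryDate, Weight}: every determinant is a superkey — BCNF.
{Vendor, Weight}: every determinant is a superkey — BCNF.
{Aisle, PickerID, Vendor}: every determinant is a superkey — BCNF.
{Aisle, BinID}: every determinant is a superkey — BCNF.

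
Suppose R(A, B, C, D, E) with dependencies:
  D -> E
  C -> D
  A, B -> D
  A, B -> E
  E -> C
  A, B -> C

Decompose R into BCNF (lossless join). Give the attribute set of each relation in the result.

Candidate key of the original relation: {A, B}.
Within {A, B, C, D, E}: {D}⁺ ∩ {A, B, C, D, E} = {C, D, E}, not the whole set, so D -> C, E violates BCNF; decompose into {C, D, E} and {A, B, D}.
{C, D, E} has no BCNF violation.
{A, B, D} has no BCNF violation.

{A, B, D}; {C, D, E}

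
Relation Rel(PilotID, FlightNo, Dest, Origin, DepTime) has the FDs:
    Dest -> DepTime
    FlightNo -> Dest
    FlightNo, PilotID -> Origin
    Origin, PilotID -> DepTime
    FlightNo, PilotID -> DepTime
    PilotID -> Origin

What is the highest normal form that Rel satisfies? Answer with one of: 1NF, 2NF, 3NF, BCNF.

Candidate key: {FlightNo, PilotID}. Prime attributes: {FlightNo, PilotID}.
Dest -> DepTime: {Dest}⁺ = {DepTime, Dest}, which is not all of the attributes, so the left side is not a superkey — BCNF is violated.
Because {DepTime} is non-prime and the left side of Dest -> DepTime is not a superkey, the relation is not in 3NF.
Since {FlightNo} ⊂ {FlightNo, PilotID} and {FlightNo}⁺ ⊇ {DepTime, Dest} with {DepTime, Dest} non-prime, there is a partial dependency; 2NF fails.

1NF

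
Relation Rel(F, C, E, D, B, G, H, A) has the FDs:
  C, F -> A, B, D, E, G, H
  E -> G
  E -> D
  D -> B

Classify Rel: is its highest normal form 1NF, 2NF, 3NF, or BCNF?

Candidate key: {C, F}. Prime attributes: {C, F}.
For E -> G we have {E}⁺ = {B, D, E, G}; {E} is not a superkey, so BCNF fails.
Because {G} is non-prime and the left side of E -> G is not a superkey, the relation is not in 3NF.
No non-prime attribute depends on a proper subset of any candidate key, so 2NF holds.

2NF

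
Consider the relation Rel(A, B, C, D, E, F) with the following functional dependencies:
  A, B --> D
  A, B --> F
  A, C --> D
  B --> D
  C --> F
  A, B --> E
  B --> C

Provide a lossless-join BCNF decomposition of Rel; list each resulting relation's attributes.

Candidate key of the original relation: {A, B}.
Within {A, B, C, D, E, F}: {A, C}⁺ ∩ {A, B, C, D, E, F} = {A, C, D, F}, not the whole set, so A, C --> D, F violates BCNF; decompose into {A, C, D, F} and {A, B, C, E}.
Within {A, C, D, F}: {C}⁺ ∩ {A, C, D, F} = {C, F}, not the whole set, so C --> F violates BCNF; decompose into {C, F} and {A, C, D}.
{C, F} has no BCNF violation.
{A, C, D} has no BCNF violation.
Within {A, B, C, E}: {B}⁺ ∩ {A, B, C, E} = {B, C}, not the whole set, so B --> C violates BCNF; decompose into {B, C} and {A, B, E}.
{B, C} has no BCNF violation.
{A, B, E} has no BCNF violation.

{A, B, E}; {A, C, D}; {B, C}; {C, F}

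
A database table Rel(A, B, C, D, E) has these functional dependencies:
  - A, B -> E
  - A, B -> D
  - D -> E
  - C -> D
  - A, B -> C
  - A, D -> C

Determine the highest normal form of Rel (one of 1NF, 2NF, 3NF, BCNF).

Candidate key: {A, B}. Prime attributes: {A, B}.
For D -> E we have {D}⁺ = {D, E}; {D} is not a superkey, so BCNF fails.
D -> E has non-prime {E} on the right and a non-superkey on the left, so 3NF fails.
Checking every proper subset of each key, none determines a non-prime attribute — 2NF is satisfied.

2NF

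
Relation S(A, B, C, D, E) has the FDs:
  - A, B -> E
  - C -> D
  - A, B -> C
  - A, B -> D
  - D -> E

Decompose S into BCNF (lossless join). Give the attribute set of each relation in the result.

{A, B, C}; {C, D}; {D, E}

Candidate key of the original relation: {A, B}.
In {A, B, C, D, E}, {C} is not a superkey ({C}⁺ restricted to this set is {C, D, E}), so split on C -> D, E into {C, D, E} and {A, B, C}.
In {C, D, E}, {D} is not a superkey ({D}⁺ restricted to this set is {D, E}), so split on D -> E into {D, E} and {C, D}.
{D, E} has no BCNF violation.
{C, D} has no BCNF violation.
{A, B, C} has no BCNF violation.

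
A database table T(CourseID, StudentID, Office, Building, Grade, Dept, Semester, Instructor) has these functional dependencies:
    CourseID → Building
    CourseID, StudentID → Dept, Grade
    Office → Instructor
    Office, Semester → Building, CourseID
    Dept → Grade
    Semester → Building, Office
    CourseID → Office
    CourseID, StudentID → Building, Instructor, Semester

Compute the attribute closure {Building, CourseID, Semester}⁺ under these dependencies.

{Building, CourseID, Instructor, Office, Semester}

Start with {Building, CourseID, Semester}.
Semester → Building, Office applies; add {Office} → now {Building, CourseID, Office, Semester}.
Office → Instructor applies; add {Instructor} → now {Building, CourseID, Instructor, Office, Semester}.
No further FD applies.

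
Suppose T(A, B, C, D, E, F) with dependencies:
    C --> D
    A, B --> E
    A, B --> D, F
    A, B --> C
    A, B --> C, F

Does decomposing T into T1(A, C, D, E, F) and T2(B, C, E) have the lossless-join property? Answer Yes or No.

No

The shared attributes are {C, E} and {C, E}⁺ = {C, D, E}.
T1 ⊄ {C, D, E} and T2 ⊄ {C, D, E}, so the split is lossy.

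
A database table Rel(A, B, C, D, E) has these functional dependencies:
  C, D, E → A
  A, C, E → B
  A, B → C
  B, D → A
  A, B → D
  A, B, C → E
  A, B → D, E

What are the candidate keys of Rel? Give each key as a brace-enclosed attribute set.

{A, B}, {A, C, E}, {B, D}, {C, D, E}

{A, B} is a candidate key since {A, B}⁺ = {A, B, C, D, E} covers every attribute.
{B, D} is a candidate key since {B, D}⁺ = {A, B, C, D, E} covers every attribute.
{A, C, E} is a candidate key since {A, C, E}⁺ = {A, B, C, D, E} covers every attribute.
{C, D, E} is a candidate key since {C, D, E}⁺ = {A, B, C, D, E} covers every attribute.
These are minimal and exhaustive — every other superkey contains one of them.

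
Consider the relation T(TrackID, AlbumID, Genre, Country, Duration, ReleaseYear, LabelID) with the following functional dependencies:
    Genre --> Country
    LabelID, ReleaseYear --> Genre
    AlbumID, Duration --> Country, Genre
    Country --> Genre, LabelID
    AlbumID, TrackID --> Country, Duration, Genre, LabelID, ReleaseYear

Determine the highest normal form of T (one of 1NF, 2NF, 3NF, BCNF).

Candidate key: {AlbumID, TrackID}. Prime attributes: {AlbumID, TrackID}.
Genre --> Country breaks BCNF: {Genre}⁺ = {Country, Genre, LabelID}, so {Genre} is not a superkey.
Genre --> Country has non-prime {Country} on the right and a non-superkey on the left, so 3NF fails.
No proper subset of a key has a non-prime attribute in its closure, so there is no partial dependency; 2NF holds.

2NF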